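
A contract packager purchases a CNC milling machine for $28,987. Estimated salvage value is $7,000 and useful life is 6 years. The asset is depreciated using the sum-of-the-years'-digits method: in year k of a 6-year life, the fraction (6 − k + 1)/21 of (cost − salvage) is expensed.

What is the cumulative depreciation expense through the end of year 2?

$11,517

Depreciable base = $28,987 − $7,000 = $21,987.
Sum of the years' digits = 6+5+4+3+2+1 = 21.
Year 1: $21,987 × 6/21 = $6,282. Book value $22,705.
Year 2: $21,987 × 5/21 = $5,235. Book value $17,470.
Accumulated through year 2 = $28,987 − $17,470 = $11,517.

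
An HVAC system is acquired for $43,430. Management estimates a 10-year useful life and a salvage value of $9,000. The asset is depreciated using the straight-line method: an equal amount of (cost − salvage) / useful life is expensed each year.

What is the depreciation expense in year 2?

$3,443

Depreciable base = $43,430 − $9,000 = $34,430.
Annual expense = $34,430 / 10 = $3,443.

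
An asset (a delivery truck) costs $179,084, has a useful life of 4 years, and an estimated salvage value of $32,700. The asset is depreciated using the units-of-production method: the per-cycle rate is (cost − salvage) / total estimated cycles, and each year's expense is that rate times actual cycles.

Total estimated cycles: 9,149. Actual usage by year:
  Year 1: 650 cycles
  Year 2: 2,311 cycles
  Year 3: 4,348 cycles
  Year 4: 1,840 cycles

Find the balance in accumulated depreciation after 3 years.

$116,944

Depreciable base = $179,084 − $32,700 = $146,384.
Rate = $146,384 / 9,149 cycles = $16 per cycle.
Year 1: 650 × $16 = $10,400. Book value $168,684.
Year 2: 2,311 × $16 = $36,976. Book value $131,708.
Year 3: 4,348 × $16 = $69,568. Book value $62,140.
Accumulated through year 3 = $179,084 − $62,140 = $116,944.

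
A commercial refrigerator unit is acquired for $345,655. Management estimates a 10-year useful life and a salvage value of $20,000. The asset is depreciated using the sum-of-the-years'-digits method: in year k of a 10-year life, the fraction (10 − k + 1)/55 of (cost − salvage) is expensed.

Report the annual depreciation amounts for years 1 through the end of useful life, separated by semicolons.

$59,210; $53,289; $47,368; $41,447; $35,526; $29,605; $23,684; $17,763; $11,842; $5,921

Depreciable base = $345,655 − $20,000 = $325,655.
Sum of the years' digits = 10+9+8+7+6+5+4+3+2+1 = 55.
Year 1: $325,655 × 10/55 = $59,210. Book value $286,445.
Year 2: $325,655 × 9/55 = $53,289. Book value $233,156.
Year 3: $325,655 × 8/55 = $47,368. Book value $185,788.
Year 4: $325,655 × 7/55 = $41,447. Book value $144,341.
Year 5: $325,655 × 6/55 = $35,526. Book value $108,815.
Year 6: $325,655 × 5/55 = $29,605. Book value $79,210.
Year 7: $325,655 × 4/55 = $23,684. Book value $55,526.
Year 8: $325,655 × 3/55 = $17,763. Book value $37,763.
Year 9: $325,655 × 2/55 = $11,842. Book value $25,921.
Year 10: $325,655 × 1/55 = $5,921. Book value $20,000.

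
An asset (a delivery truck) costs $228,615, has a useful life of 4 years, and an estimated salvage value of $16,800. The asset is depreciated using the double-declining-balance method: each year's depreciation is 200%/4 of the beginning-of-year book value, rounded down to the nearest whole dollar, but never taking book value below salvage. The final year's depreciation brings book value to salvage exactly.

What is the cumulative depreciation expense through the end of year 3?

$200,038

Depreciable base = $228,615 − $16,800 = $211,815.
Year 1: ⌊$228,615 × 200%/4⌋ = $114,307. Book value $114,308.
Year 2: ⌊$114,308 × 200%/4⌋ = $57,154. Book value $57,154.
Year 3: ⌊$57,154 × 200%/4⌋ = $28,577. Book value $28,577.
Accumulated through year 3 = $228,615 − $28,577 = $200,038.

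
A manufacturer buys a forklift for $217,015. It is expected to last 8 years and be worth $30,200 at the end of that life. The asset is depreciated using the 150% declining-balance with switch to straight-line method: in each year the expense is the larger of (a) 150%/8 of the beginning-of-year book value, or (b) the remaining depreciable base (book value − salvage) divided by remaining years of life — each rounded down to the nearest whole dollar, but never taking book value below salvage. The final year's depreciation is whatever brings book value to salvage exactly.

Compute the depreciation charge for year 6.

Depreciable base = $217,015 − $30,200 = $186,815.
Year 1: DB = ⌊$217,015 × 150%/8⌋ = $40,690; SL = ⌊$186,815/8⌋ = $23,351 → take DB $40,690. Book value $176,325.
Year 2: DB = ⌊$176,325 × 150%/8⌋ = $33,060; SL = ⌊$146,125/7⌋ = $20,875 → take DB $33,060. Book value $143,265.
Year 3: DB = ⌊$143,265 × 150%/8⌋ = $26,862; SL = ⌊$113,065/6⌋ = $18,844 → take DB $26,862. Book value $116,403.
Year 4: DB = ⌊$116,403 × 150%/8⌋ = $21,825; SL = ⌊$86,203/5⌋ = $17,240 → take DB $21,825. Book value $94,578.
Year 5: DB = ⌊$94,578 × 150%/8⌋ = $17,733; SL = ⌊$64,378/4⌋ = $16,094 → take DB $17,733. Book value $76,845.
Year 6: DB = ⌊$76,845 × 150%/8⌋ = $14,408; SL = ⌊$46,645/3⌋ = $15,548 → take SL $15,548. Book value $61,297.

$15,548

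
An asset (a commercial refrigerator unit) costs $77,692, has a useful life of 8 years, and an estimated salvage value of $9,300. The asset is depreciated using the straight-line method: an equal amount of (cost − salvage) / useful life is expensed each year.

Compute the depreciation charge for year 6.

$8,549

Depreciable base = $77,692 − $9,300 = $68,392.
Annual expense = $68,392 / 8 = $8,549.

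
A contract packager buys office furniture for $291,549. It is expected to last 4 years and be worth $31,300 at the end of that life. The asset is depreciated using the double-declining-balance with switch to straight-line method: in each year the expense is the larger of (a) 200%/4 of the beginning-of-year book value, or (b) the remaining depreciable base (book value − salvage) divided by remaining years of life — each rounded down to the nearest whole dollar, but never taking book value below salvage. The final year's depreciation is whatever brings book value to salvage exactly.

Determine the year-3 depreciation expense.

Depreciable base = $291,549 − $31,300 = $260,249.
Year 1: DB = ⌊$291,549 × 200%/4⌋ = $145,774; SL = ⌊$260,249/4⌋ = $65,062 → take DB $145,774. Book value $145,775.
Year 2: DB = ⌊$145,775 × 200%/4⌋ = $72,887; SL = ⌊$114,475/3⌋ = $38,158 → take DB $72,887. Book value $72,888.
Year 3: DB = ⌊$72,888 × 200%/4⌋ = $36,444; SL = ⌊$41,588/2⌋ = $20,794 → take DB $36,444. Book value $36,444.

$36,444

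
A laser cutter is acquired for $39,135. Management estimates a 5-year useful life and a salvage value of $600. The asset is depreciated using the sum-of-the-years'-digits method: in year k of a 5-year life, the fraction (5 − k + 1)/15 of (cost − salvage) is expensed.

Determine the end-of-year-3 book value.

$8,307

Depreciable base = $39,135 − $600 = $38,535.
Sum of the years' digits = 5+4+3+2+1 = 15.
Year 1: $38,535 × 5/15 = $12,845. Book value $26,290.
Year 2: $38,535 × 4/15 = $10,276. Book value $16,014.
Year 3: $38,535 × 3/15 = $7,707. Book value $8,307.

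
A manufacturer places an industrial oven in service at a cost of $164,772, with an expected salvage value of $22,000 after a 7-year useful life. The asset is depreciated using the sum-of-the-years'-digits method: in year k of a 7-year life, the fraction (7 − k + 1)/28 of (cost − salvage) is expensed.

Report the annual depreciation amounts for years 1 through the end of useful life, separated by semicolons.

$35,693; $30,594; $25,495; $20,396; $15,297; $10,198; $5,099

Depreciable base = $164,772 − $22,000 = $142,772.
Sum of the years' digits = 7+6+5+4+3+2+1 = 28.
Year 1: $142,772 × 7/28 = $35,693. Book value $129,079.
Year 2: $142,772 × 6/28 = $30,594. Book value $98,485.
Year 3: $142,772 × 5/28 = $25,495. Book value $72,990.
Year 4: $142,772 × 4/28 = $20,396. Book value $52,594.
Year 5: $142,772 × 3/28 = $15,297. Book value $37,297.
Year 6: $142,772 × 2/28 = $10,198. Book value $27,099.
Year 7: $142,772 × 1/28 = $5,099. Book value $22,000.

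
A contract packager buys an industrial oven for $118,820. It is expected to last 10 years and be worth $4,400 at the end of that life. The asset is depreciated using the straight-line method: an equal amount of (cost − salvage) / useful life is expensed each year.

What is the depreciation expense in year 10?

$11,442

Depreciable base = $118,820 − $4,400 = $114,420.
Annual expense = $114,420 / 10 = $11,442.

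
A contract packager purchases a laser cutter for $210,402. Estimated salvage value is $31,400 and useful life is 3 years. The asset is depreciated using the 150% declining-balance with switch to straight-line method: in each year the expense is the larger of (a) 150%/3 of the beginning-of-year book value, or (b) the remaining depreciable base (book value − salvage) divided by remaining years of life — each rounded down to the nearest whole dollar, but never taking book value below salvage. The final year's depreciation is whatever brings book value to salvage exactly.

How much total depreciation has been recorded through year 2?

$157,801

Depreciable base = $210,402 − $31,400 = $179,002.
Year 1: DB = ⌊$210,402 × 150%/3⌋ = $105,201; SL = ⌊$179,002/3⌋ = $59,667 → take DB $105,201. Book value $105,201.
Year 2: DB = ⌊$105,201 × 150%/3⌋ = $52,600; SL = ⌊$73,801/2⌋ = $36,900 → take DB $52,600. Book value $52,601.
Accumulated through year 2 = $210,402 − $52,601 = $157,801.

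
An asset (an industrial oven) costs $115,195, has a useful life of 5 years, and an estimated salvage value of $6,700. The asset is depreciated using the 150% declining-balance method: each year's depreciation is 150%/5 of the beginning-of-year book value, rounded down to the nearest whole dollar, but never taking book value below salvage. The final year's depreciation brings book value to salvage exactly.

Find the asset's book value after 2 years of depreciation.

$56,446

Depreciable base = $115,195 − $6,700 = $108,495.
Year 1: ⌊$115,195 × 150%/5⌋ = $34,558. Book value $80,637.
Year 2: ⌊$80,637 × 150%/5⌋ = $24,191. Book value $56,446.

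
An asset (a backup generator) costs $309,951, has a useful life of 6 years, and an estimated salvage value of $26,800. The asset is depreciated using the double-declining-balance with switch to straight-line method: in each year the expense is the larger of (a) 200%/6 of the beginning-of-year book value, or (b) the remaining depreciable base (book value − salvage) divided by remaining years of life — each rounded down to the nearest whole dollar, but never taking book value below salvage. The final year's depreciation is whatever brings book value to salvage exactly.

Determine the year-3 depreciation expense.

Depreciable base = $309,951 − $26,800 = $283,151.
Year 1: DB = ⌊$309,951 × 200%/6⌋ = $103,317; SL = ⌊$283,151/6⌋ = $47,191 → take DB $103,317. Book value $206,634.
Year 2: DB = ⌊$206,634 × 200%/6⌋ = $68,878; SL = ⌊$179,834/5⌋ = $35,966 → take DB $68,878. Book value $137,756.
Year 3: DB = ⌊$137,756 × 200%/6⌋ = $45,918; SL = ⌊$110,956/4⌋ = $27,739 → take DB $45,918. Book value $91,838.

$45,918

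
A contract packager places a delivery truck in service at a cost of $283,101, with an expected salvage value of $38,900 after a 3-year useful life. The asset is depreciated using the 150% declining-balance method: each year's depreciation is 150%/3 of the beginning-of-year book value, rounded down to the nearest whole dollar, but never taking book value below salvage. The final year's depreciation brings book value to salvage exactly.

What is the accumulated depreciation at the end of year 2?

$212,325

Depreciable base = $283,101 − $38,900 = $244,201.
Year 1: ⌊$283,101 × 150%/3⌋ = $141,550. Book value $141,551.
Year 2: ⌊$141,551 × 150%/3⌋ = $70,775. Book value $70,776.
Accumulated through year 2 = $283,101 − $70,776 = $212,325.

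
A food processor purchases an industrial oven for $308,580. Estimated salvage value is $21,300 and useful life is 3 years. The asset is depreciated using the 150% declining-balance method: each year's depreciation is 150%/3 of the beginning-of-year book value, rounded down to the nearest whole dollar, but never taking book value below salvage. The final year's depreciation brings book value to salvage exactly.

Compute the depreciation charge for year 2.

Depreciable base = $308,580 − $21,300 = $287,280.
Year 1: ⌊$308,580 × 150%/3⌋ = $154,290. Book value $154,290.
Year 2: ⌊$154,290 × 150%/3⌋ = $77,145. Book value $77,145.

$77,145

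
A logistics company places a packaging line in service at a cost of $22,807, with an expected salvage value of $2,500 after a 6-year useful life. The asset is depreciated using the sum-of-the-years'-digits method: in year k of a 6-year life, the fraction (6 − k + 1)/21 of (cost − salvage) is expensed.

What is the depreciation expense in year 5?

$1,934

Depreciable base = $22,807 − $2,500 = $20,307.
Sum of the years' digits = 6+5+4+3+2+1 = 21.
Year 1: $20,307 × 6/21 = $5,802. Book value $17,005.
Year 2: $20,307 × 5/21 = $4,835. Book value $12,170.
Year 3: $20,307 × 4/21 = $3,868. Book value $8,302.
Year 4: $20,307 × 3/21 = $2,901. Book value $5,401.
Year 5: $20,307 × 2/21 = $1,934. Book value $3,467.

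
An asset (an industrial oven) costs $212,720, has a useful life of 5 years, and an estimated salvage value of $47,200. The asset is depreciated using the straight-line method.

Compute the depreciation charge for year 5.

$33,104

Depreciable base = $212,720 − $47,200 = $165,520.
Annual expense = $165,520 / 5 = $33,104.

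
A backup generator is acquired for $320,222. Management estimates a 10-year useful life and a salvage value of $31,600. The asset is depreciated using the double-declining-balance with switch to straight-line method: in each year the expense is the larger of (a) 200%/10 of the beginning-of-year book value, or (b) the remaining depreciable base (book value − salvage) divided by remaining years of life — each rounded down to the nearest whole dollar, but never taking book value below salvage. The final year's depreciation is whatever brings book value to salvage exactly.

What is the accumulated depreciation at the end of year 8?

$266,496

Depreciable base = $320,222 − $31,600 = $288,622.
Year 1: DB = ⌊$320,222 × 200%/10⌋ = $64,044; SL = ⌊$288,622/10⌋ = $28,862 → take DB $64,044. Book value $256,178.
Year 2: DB = ⌊$256,178 × 200%/10⌋ = $51,235; SL = ⌊$224,578/9⌋ = $24,953 → take DB $51,235. Book value $204,943.
Year 3: DB = ⌊$204,943 × 200%/10⌋ = $40,988; SL = ⌊$173,343/8⌋ = $21,667 → take DB $40,988. Book value $163,955.
Year 4: DB = ⌊$163,955 × 200%/10⌋ = $32,791; SL = ⌊$132,355/7⌋ = $18,907 → take DB $32,791. Book value $131,164.
Year 5: DB = ⌊$131,164 × 200%/10⌋ = $26,232; SL = ⌊$99,564/6⌋ = $16,594 → take DB $26,232. Book value $104,932.
Year 6: DB = ⌊$104,932 × 200%/10⌋ = $20,986; SL = ⌊$73,332/5⌋ = $14,666 → take DB $20,986. Book value $83,946.
Year 7: DB = ⌊$83,946 × 200%/10⌋ = $16,789; SL = ⌊$52,346/4⌋ = $13,086 → take DB $16,789. Book value $67,157.
Year 8: DB = ⌊$67,157 × 200%/10⌋ = $13,431; SL = ⌊$35,557/3⌋ = $11,852 → take DB $13,431. Book value $53,726.
Accumulated through year 8 = $320,222 − $53,726 = $266,496.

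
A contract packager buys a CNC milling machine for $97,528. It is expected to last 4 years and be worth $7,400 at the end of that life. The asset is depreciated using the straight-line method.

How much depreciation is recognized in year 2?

$22,532

Depreciable base = $97,528 − $7,400 = $90,128.
Annual expense = $90,128 / 4 = $22,532.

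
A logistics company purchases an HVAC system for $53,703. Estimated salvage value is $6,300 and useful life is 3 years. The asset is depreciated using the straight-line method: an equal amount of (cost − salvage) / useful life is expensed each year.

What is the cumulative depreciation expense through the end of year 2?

$31,602

Depreciable base = $53,703 − $6,300 = $47,403.
Annual expense = $47,403 / 3 = $15,801.
End of year 1: book value $37,902.
End of year 2: book value $22,101.
Accumulated through year 2 = $53,703 − $22,101 = $31,602.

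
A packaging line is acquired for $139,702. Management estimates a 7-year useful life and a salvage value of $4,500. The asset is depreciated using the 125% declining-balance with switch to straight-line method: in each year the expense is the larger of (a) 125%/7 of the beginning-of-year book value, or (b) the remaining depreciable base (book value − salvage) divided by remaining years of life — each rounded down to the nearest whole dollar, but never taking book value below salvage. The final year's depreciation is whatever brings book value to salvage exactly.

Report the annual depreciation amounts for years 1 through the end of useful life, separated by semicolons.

Depreciable base = $139,702 − $4,500 = $135,202.
Year 1: DB = ⌊$139,702 × 125%/7⌋ = $24,946; SL = ⌊$135,202/7⌋ = $19,314 → take DB $24,946. Book value $114,756.
Year 2: DB = ⌊$114,756 × 125%/7⌋ = $20,492; SL = ⌊$110,256/6⌋ = $18,376 → take DB $20,492. Book value $94,264.
Year 3: DB = ⌊$94,264 × 125%/7⌋ = $16,832; SL = ⌊$89,764/5⌋ = $17,952 → take SL $17,952. Book value $76,312.
Year 4: DB = ⌊$76,312 × 125%/7⌋ = $13,627; SL = ⌊$71,812/4⌋ = $17,953 → take SL $17,953. Book value $58,359.
Year 5: DB = ⌊$58,359 × 125%/7⌋ = $10,421; SL = ⌊$53,859/3⌋ = $17,953 → take SL $17,953. Book value $40,406.
Year 6: DB = ⌊$40,406 × 125%/7⌋ = $7,215; SL = ⌊$35,906/2⌋ = $17,953 → take SL $17,953. Book value $22,453.
Year 7 (final): $22,453 − $4,500 = $17,953. Book value $4,500.

$24,946; $20,492; $17,952; $17,953; $17,953; $17,953; $17,953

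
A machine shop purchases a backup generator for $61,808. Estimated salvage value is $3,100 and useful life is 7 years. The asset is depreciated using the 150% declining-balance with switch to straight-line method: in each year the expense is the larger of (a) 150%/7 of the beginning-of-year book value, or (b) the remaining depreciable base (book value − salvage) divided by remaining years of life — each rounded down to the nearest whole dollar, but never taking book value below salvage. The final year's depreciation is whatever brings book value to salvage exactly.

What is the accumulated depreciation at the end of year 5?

$45,266

Depreciable base = $61,808 − $3,100 = $58,708.
Year 1: DB = ⌊$61,808 × 150%/7⌋ = $13,244; SL = ⌊$58,708/7⌋ = $8,386 → take DB $13,244. Book value $48,564.
Year 2: DB = ⌊$48,564 × 150%/7⌋ = $10,406; SL = ⌊$45,464/6⌋ = $7,577 → take DB $10,406. Book value $38,158.
Year 3: DB = ⌊$38,158 × 150%/7⌋ = $8,176; SL = ⌊$35,058/5⌋ = $7,011 → take DB $8,176. Book value $29,982.
Year 4: DB = ⌊$29,982 × 150%/7⌋ = $6,424; SL = ⌊$26,882/4⌋ = $6,720 → take SL $6,720. Book value $23,262.
Year 5: DB = ⌊$23,262 × 150%/7⌋ = $4,984; SL = ⌊$20,162/3⌋ = $6,720 → take SL $6,720. Book value $16,542.
Accumulated through year 5 = $61,808 − $16,542 = $45,266.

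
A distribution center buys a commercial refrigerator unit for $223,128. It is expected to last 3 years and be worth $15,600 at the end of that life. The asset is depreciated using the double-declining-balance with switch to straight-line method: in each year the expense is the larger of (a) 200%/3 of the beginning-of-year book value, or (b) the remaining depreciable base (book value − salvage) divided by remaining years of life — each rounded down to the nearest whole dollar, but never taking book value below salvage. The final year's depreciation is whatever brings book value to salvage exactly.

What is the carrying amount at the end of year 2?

Depreciable base = $223,128 − $15,600 = $207,528.
Year 1: DB = ⌊$223,128 × 200%/3⌋ = $148,752; SL = ⌊$207,528/3⌋ = $69,176 → take DB $148,752. Book value $74,376.
Year 2: DB = ⌊$74,376 × 200%/3⌋ = $49,584; SL = ⌊$58,776/2⌋ = $29,388 → take DB $49,584. Book value $24,792.

$24,792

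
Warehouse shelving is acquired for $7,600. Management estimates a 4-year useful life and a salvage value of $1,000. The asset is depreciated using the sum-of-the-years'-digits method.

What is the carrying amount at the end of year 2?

Depreciable base = $7,600 − $1,000 = $6,600.
Sum of the years' digits = 4+3+2+1 = 10.
Year 1: $6,600 × 4/10 = $2,640. Book value $4,960.
Year 2: $6,600 × 3/10 = $1,980. Book value $2,980.

$2,980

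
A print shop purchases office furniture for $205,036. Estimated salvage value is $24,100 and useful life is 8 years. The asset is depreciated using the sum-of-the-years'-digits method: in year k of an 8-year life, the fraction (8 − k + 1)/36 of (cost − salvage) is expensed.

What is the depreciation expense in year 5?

Depreciable base = $205,036 − $24,100 = $180,936.
Sum of the years' digits = 8+7+6+5+4+3+2+1 = 36.
Year 1: $180,936 × 8/36 = $40,208. Book value $164,828.
Year 2: $180,936 × 7/36 = $35,182. Book value $129,646.
Year 3: $180,936 × 6/36 = $30,156. Book value $99,490.
Year 4: $180,936 × 5/36 = $25,130. Book value $74,360.
Year 5: $180,936 × 4/36 = $20,104. Book value $54,256.

$20,104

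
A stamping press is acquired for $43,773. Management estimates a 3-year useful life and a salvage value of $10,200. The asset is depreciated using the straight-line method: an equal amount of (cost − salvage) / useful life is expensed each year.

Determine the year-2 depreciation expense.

Depreciable base = $43,773 − $10,200 = $33,573.
Annual expense = $33,573 / 3 = $11,191.

$11,191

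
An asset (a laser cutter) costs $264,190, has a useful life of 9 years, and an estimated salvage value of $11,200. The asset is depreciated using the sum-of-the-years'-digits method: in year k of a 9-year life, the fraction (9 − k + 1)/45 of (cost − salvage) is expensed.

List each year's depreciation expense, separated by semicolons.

Depreciable base = $264,190 − $11,200 = $252,990.
Sum of the years' digits = 9+8+7+6+5+4+3+2+1 = 45.
Year 1: $252,990 × 9/45 = $50,598. Book value $213,592.
Year 2: $252,990 × 8/45 = $44,976. Book value $168,616.
Year 3: $252,990 × 7/45 = $39,354. Book value $129,262.
Year 4: $252,990 × 6/45 = $33,732. Book value $95,530.
Year 5: $252,990 × 5/45 = $28,110. Book value $67,420.
Year 6: $252,990 × 4/45 = $22,488. Book value $44,932.
Year 7: $252,990 × 3/45 = $16,866. Book value $28,066.
Year 8: $252,990 × 2/45 = $11,244. Book value $16,822.
Year 9: $252,990 × 1/45 = $5,622. Book value $11,200.

$50,598; $44,976; $39,354; $33,732; $28,110; $22,488; $16,866; $11,244; $5,622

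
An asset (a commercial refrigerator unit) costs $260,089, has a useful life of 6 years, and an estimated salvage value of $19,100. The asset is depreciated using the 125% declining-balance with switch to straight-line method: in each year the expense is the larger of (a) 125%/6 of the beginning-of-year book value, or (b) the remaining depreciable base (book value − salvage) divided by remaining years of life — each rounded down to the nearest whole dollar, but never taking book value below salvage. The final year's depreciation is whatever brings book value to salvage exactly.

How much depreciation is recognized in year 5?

Depreciable base = $260,089 − $19,100 = $240,989.
Year 1: DB = ⌊$260,089 × 125%/6⌋ = $54,185; SL = ⌊$240,989/6⌋ = $40,164 → take DB $54,185. Book value $205,904.
Year 2: DB = ⌊$205,904 × 125%/6⌋ = $42,896; SL = ⌊$186,804/5⌋ = $37,360 → take DB $42,896. Book value $163,008.
Year 3: DB = ⌊$163,008 × 125%/6⌋ = $33,960; SL = ⌊$143,908/4⌋ = $35,977 → take SL $35,977. Book value $127,031.
Year 4: DB = ⌊$127,031 × 125%/6⌋ = $26,464; SL = ⌊$107,931/3⌋ = $35,977 → take SL $35,977. Book value $91,054.
Year 5: DB = ⌊$91,054 × 125%/6⌋ = $18,969; SL = ⌊$71,954/2⌋ = $35,977 → take SL $35,977. Book value $55,077.

$35,977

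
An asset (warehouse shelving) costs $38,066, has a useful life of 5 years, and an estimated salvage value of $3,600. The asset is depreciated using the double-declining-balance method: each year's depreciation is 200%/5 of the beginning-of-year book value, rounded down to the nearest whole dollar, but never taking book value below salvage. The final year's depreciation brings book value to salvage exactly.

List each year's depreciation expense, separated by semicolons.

$15,226; $9,136; $5,481; $3,289; $1,334

Depreciable base = $38,066 − $3,600 = $34,466.
Year 1: ⌊$38,066 × 200%/5⌋ = $15,226. Book value $22,840.
Year 2: ⌊$22,840 × 200%/5⌋ = $9,136. Book value $13,704.
Year 3: ⌊$13,704 × 200%/5⌋ = $5,481. Book value $8,223.
Year 4: ⌊$8,223 × 200%/5⌋ = $3,289. Book value $4,934.
Year 5 (final): $4,934 − $3,600 = $1,334. Book value $3,600.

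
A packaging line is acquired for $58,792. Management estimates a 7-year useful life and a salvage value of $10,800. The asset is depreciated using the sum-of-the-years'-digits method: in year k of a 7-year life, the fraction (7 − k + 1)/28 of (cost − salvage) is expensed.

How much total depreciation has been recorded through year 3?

$30,852

Depreciable base = $58,792 − $10,800 = $47,992.
Sum of the years' digits = 7+6+5+4+3+2+1 = 28.
Year 1: $47,992 × 7/28 = $11,998. Book value $46,794.
Year 2: $47,992 × 6/28 = $10,284. Book value $36,510.
Year 3: $47,992 × 5/28 = $8,570. Book value $27,940.
Accumulated through year 3 = $58,792 − $27,940 = $30,852.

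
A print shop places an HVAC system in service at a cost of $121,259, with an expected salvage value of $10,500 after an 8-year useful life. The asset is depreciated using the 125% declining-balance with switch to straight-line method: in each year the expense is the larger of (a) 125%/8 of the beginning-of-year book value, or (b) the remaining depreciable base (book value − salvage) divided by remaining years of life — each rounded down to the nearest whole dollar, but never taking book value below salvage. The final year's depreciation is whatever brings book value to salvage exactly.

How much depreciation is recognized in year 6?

$12,468

Depreciable base = $121,259 − $10,500 = $110,759.
Year 1: DB = ⌊$121,259 × 125%/8⌋ = $18,946; SL = ⌊$110,759/8⌋ = $13,844 → take DB $18,946. Book value $102,313.
Year 2: DB = ⌊$102,313 × 125%/8⌋ = $15,986; SL = ⌊$91,813/7⌋ = $13,116 → take DB $15,986. Book value $86,327.
Year 3: DB = ⌊$86,327 × 125%/8⌋ = $13,488; SL = ⌊$75,827/6⌋ = $12,637 → take DB $13,488. Book value $72,839.
Year 4: DB = ⌊$72,839 × 125%/8⌋ = $11,381; SL = ⌊$62,339/5⌋ = $12,467 → take SL $12,467. Book value $60,372.
Year 5: DB = ⌊$60,372 × 125%/8⌋ = $9,433; SL = ⌊$49,872/4⌋ = $12,468 → take SL $12,468. Book value $47,904.
Year 6: DB = ⌊$47,904 × 125%/8⌋ = $7,485; SL = ⌊$37,404/3⌋ = $12,468 → take SL $12,468. Book value $35,436.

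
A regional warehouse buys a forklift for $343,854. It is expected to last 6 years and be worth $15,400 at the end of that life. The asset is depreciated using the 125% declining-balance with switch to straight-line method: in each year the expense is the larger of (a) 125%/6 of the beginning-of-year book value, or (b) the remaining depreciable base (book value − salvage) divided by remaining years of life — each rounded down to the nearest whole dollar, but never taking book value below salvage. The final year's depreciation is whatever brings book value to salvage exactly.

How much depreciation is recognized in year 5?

$50,027

Depreciable base = $343,854 − $15,400 = $328,454.
Year 1: DB = ⌊$343,854 × 125%/6⌋ = $71,636; SL = ⌊$328,454/6⌋ = $54,742 → take DB $71,636. Book value $272,218.
Year 2: DB = ⌊$272,218 × 125%/6⌋ = $56,712; SL = ⌊$256,818/5⌋ = $51,363 → take DB $56,712. Book value $215,506.
Year 3: DB = ⌊$215,506 × 125%/6⌋ = $44,897; SL = ⌊$200,106/4⌋ = $50,026 → take SL $50,026. Book value $165,480.
Year 4: DB = ⌊$165,480 × 125%/6⌋ = $34,475; SL = ⌊$150,080/3⌋ = $50,026 → take SL $50,026. Book value $115,454.
Year 5: DB = ⌊$115,454 × 125%/6⌋ = $24,052; SL = ⌊$100,054/2⌋ = $50,027 → take SL $50,027. Book value $65,427.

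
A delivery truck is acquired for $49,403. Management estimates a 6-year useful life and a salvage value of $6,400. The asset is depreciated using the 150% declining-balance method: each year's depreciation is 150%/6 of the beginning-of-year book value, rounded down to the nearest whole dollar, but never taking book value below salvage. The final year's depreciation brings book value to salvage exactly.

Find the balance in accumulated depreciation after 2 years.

Depreciable base = $49,403 − $6,400 = $43,003.
Year 1: ⌊$49,403 × 150%/6⌋ = $12,350. Book value $37,053.
Year 2: ⌊$37,053 × 150%/6⌋ = $9,263. Book value $27,790.
Accumulated through year 2 = $49,403 − $27,790 = $21,613.

$21,613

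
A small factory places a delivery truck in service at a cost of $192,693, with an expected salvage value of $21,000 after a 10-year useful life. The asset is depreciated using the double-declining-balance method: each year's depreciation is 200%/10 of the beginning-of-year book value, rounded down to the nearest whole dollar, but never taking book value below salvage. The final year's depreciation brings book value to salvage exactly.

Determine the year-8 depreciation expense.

Depreciable base = $192,693 − $21,000 = $171,693.
Year 1: ⌊$192,693 × 200%/10⌋ = $38,538. Book value $154,155.
Year 2: ⌊$154,155 × 200%/10⌋ = $30,831. Book value $123,324.
Year 3: ⌊$123,324 × 200%/10⌋ = $24,664. Book value $98,660.
Year 4: ⌊$98,660 × 200%/10⌋ = $19,732. Book value $78,928.
Year 5: ⌊$78,928 × 200%/10⌋ = $15,785. Book value $63,143.
Year 6: ⌊$63,143 × 200%/10⌋ = $12,628. Book value $50,515.
Year 7: ⌊$50,515 × 200%/10⌋ = $10,103. Book value $40,412.
Year 8: ⌊$40,412 × 200%/10⌋ = $8,082. Book value $32,330.

$8,082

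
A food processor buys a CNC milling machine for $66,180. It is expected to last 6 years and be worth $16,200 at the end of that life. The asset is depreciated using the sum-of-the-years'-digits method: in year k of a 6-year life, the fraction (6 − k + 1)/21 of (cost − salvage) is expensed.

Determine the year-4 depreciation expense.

$7,140

Depreciable base = $66,180 − $16,200 = $49,980.
Sum of the years' digits = 6+5+4+3+2+1 = 21.
Year 1: $49,980 × 6/21 = $14,280. Book value $51,900.
Year 2: $49,980 × 5/21 = $11,900. Book value $40,000.
Year 3: $49,980 × 4/21 = $9,520. Book value $30,480.
Year 4: $49,980 × 3/21 = $7,140. Book value $23,340.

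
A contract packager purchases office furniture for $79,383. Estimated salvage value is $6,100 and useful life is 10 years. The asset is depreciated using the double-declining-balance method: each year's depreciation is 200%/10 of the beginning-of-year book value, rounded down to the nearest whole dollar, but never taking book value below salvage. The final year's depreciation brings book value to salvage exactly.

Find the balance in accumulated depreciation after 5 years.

Depreciable base = $79,383 − $6,100 = $73,283.
Year 1: ⌊$79,383 × 200%/10⌋ = $15,876. Book value $63,507.
Year 2: ⌊$63,507 × 200%/10⌋ = $12,701. Book value $50,806.
Year 3: ⌊$50,806 × 200%/10⌋ = $10,161. Book value $40,645.
Year 4: ⌊$40,645 × 200%/10⌋ = $8,129. Book value $32,516.
Year 5: ⌊$32,516 × 200%/10⌋ = $6,503. Book value $26,013.
Accumulated through year 5 = $79,383 − $26,013 = $53,370.

$53,370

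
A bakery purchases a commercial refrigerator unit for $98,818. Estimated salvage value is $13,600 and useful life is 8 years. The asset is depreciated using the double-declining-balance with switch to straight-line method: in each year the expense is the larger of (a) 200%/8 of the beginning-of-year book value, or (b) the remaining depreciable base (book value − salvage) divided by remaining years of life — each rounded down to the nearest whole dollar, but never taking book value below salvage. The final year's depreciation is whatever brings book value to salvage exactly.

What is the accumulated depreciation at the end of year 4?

Depreciable base = $98,818 − $13,600 = $85,218.
Year 1: DB = ⌊$98,818 × 200%/8⌋ = $24,704; SL = ⌊$85,218/8⌋ = $10,652 → take DB $24,704. Book value $74,114.
Year 2: DB = ⌊$74,114 × 200%/8⌋ = $18,528; SL = ⌊$60,514/7⌋ = $8,644 → take DB $18,528. Book value $55,586.
Year 3: DB = ⌊$55,586 × 200%/8⌋ = $13,896; SL = ⌊$41,986/6⌋ = $6,997 → take DB $13,896. Book value $41,690.
Year 4: DB = ⌊$41,690 × 200%/8⌋ = $10,422; SL = ⌊$28,090/5⌋ = $5,618 → take DB $10,422. Book value $31,268.
Accumulated through year 4 = $98,818 − $31,268 = $67,550.

$67,550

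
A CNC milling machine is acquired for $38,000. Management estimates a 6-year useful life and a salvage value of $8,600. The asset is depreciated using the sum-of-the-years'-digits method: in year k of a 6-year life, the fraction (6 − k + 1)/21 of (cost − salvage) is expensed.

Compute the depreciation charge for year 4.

$4,200

Depreciable base = $38,000 − $8,600 = $29,400.
Sum of the years' digits = 6+5+4+3+2+1 = 21.
Year 1: $29,400 × 6/21 = $8,400. Book value $29,600.
Year 2: $29,400 × 5/21 = $7,000. Book value $22,600.
Year 3: $29,400 × 4/21 = $5,600. Book value $17,000.
Year 4: $29,400 × 3/21 = $4,200. Book value $12,800.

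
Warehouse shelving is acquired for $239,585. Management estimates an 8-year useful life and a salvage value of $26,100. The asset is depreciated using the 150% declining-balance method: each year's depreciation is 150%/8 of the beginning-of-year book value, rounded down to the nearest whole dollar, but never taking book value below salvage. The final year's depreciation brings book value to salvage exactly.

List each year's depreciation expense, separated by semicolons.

Depreciable base = $239,585 − $26,100 = $213,485.
Year 1: ⌊$239,585 × 150%/8⌋ = $44,922. Book value $194,663.
Year 2: ⌊$194,663 × 150%/8⌋ = $36,499. Book value $158,164.
Year 3: ⌊$158,164 × 150%/8⌋ = $29,655. Book value $128,509.
Year 4: ⌊$128,509 × 150%/8⌋ = $24,095. Book value $104,414.
Year 5: ⌊$104,414 × 150%/8⌋ = $19,577. Book value $84,837.
Year 6: ⌊$84,837 × 150%/8⌋ = $15,906. Book value $68,931.
Year 7: ⌊$68,931 × 150%/8⌋ = $12,924. Book value $56,007.
Year 8 (final): $56,007 − $26,100 = $29,907. Book value $26,100.

$44,922; $36,499; $29,655; $24,095; $19,577; $15,906; $12,924; $29,907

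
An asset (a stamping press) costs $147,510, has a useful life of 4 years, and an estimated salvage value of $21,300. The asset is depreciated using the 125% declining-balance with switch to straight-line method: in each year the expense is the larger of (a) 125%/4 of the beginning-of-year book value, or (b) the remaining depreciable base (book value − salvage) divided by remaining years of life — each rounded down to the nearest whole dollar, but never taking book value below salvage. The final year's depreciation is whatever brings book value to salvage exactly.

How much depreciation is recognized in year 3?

Depreciable base = $147,510 − $21,300 = $126,210.
Year 1: DB = ⌊$147,510 × 125%/4⌋ = $46,096; SL = ⌊$126,210/4⌋ = $31,552 → take DB $46,096. Book value $101,414.
Year 2: DB = ⌊$101,414 × 125%/4⌋ = $31,691; SL = ⌊$80,114/3⌋ = $26,704 → take DB $31,691. Book value $69,723.
Year 3: DB = ⌊$69,723 × 125%/4⌋ = $21,788; SL = ⌊$48,423/2⌋ = $24,211 → take SL $24,211. Book value $45,512.

$24,211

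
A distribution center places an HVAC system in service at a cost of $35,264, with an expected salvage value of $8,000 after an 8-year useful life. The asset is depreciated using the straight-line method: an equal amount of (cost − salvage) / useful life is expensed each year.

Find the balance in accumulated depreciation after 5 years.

$17,040

Depreciable base = $35,264 − $8,000 = $27,264.
Annual expense = $27,264 / 8 = $3,408.
End of year 1: book value $31,856.
End of year 2: book value $28,448.
End of year 3: book value $25,040.
End of year 4: book value $21,632.
End of year 5: book value $18,224.
Accumulated through year 5 = $35,264 − $18,224 = $17,040.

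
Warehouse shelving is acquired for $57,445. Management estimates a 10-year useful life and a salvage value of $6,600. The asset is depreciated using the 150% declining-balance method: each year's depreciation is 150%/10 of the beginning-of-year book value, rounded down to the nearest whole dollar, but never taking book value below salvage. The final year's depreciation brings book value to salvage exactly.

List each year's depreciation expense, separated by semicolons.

Depreciable base = $57,445 − $6,600 = $50,845.
Year 1: ⌊$57,445 × 150%/10⌋ = $8,616. Book value $48,829.
Year 2: ⌊$48,829 × 150%/10⌋ = $7,324. Book value $41,505.
Year 3: ⌊$41,505 × 150%/10⌋ = $6,225. Book value $35,280.
Year 4: ⌊$35,280 × 150%/10⌋ = $5,292. Book value $29,988.
Year 5: ⌊$29,988 × 150%/10⌋ = $4,498. Book value $25,490.
Year 6: ⌊$25,490 × 150%/10⌋ = $3,823. Book value $21,667.
Year 7: ⌊$21,667 × 150%/10⌋ = $3,250. Book value $18,417.
Year 8: ⌊$18,417 × 150%/10⌋ = $2,762. Book value $15,655.
Year 9: ⌊$15,655 × 150%/10⌋ = $2,348. Book value $13,307.
Year 10 (final): $13,307 − $6,600 = $6,707. Book value $6,600.

$8,616; $7,324; $6,225; $5,292; $4,498; $3,823; $3,250; $2,762; $2,348; $6,707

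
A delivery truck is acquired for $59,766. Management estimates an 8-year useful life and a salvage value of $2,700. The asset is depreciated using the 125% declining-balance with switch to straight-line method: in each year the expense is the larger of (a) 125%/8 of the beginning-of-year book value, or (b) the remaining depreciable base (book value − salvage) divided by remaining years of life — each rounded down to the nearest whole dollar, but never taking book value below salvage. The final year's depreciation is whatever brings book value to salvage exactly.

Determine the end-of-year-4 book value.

$29,261

Depreciable base = $59,766 − $2,700 = $57,066.
Year 1: DB = ⌊$59,766 × 125%/8⌋ = $9,338; SL = ⌊$57,066/8⌋ = $7,133 → take DB $9,338. Book value $50,428.
Year 2: DB = ⌊$50,428 × 125%/8⌋ = $7,879; SL = ⌊$47,728/7⌋ = $6,818 → take DB $7,879. Book value $42,549.
Year 3: DB = ⌊$42,549 × 125%/8⌋ = $6,648; SL = ⌊$39,849/6⌋ = $6,641 → take DB $6,648. Book value $35,901.
Year 4: DB = ⌊$35,901 × 125%/8⌋ = $5,609; SL = ⌊$33,201/5⌋ = $6,640 → take SL $6,640. Book value $29,261.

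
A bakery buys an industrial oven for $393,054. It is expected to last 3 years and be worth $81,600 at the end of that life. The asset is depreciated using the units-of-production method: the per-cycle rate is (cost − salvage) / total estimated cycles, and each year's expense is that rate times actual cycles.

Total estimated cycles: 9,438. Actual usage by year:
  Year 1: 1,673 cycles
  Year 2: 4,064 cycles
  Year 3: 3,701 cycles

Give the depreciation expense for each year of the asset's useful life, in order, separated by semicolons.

Depreciable base = $393,054 − $81,600 = $311,454.
Rate = $311,454 / 9,438 cycles = $33 per cycle.
Year 1: 1,673 × $33 = $55,209. Book value $337,845.
Year 2: 4,064 × $33 = $134,112. Book value $203,733.
Year 3: 3,701 × $33 = $122,133. Book value $81,600.

$55,209; $134,112; $122,133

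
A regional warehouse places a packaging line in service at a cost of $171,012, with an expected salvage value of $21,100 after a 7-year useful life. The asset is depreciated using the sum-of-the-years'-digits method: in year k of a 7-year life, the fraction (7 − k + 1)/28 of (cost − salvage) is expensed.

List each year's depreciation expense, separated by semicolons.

$37,478; $32,124; $26,770; $21,416; $16,062; $10,708; $5,354

Depreciable base = $171,012 − $21,100 = $149,912.
Sum of the years' digits = 7+6+5+4+3+2+1 = 28.
Year 1: $149,912 × 7/28 = $37,478. Book value $133,534.
Year 2: $149,912 × 6/28 = $32,124. Book value $101,410.
Year 3: $149,912 × 5/28 = $26,770. Book value $74,640.
Year 4: $149,912 × 4/28 = $21,416. Book value $53,224.
Year 5: $149,912 × 3/28 = $16,062. Book value $37,162.
Year 6: $149,912 × 2/28 = $10,708. Book value $26,454.
Year 7: $149,912 × 1/28 = $5,354. Book value $21,100.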